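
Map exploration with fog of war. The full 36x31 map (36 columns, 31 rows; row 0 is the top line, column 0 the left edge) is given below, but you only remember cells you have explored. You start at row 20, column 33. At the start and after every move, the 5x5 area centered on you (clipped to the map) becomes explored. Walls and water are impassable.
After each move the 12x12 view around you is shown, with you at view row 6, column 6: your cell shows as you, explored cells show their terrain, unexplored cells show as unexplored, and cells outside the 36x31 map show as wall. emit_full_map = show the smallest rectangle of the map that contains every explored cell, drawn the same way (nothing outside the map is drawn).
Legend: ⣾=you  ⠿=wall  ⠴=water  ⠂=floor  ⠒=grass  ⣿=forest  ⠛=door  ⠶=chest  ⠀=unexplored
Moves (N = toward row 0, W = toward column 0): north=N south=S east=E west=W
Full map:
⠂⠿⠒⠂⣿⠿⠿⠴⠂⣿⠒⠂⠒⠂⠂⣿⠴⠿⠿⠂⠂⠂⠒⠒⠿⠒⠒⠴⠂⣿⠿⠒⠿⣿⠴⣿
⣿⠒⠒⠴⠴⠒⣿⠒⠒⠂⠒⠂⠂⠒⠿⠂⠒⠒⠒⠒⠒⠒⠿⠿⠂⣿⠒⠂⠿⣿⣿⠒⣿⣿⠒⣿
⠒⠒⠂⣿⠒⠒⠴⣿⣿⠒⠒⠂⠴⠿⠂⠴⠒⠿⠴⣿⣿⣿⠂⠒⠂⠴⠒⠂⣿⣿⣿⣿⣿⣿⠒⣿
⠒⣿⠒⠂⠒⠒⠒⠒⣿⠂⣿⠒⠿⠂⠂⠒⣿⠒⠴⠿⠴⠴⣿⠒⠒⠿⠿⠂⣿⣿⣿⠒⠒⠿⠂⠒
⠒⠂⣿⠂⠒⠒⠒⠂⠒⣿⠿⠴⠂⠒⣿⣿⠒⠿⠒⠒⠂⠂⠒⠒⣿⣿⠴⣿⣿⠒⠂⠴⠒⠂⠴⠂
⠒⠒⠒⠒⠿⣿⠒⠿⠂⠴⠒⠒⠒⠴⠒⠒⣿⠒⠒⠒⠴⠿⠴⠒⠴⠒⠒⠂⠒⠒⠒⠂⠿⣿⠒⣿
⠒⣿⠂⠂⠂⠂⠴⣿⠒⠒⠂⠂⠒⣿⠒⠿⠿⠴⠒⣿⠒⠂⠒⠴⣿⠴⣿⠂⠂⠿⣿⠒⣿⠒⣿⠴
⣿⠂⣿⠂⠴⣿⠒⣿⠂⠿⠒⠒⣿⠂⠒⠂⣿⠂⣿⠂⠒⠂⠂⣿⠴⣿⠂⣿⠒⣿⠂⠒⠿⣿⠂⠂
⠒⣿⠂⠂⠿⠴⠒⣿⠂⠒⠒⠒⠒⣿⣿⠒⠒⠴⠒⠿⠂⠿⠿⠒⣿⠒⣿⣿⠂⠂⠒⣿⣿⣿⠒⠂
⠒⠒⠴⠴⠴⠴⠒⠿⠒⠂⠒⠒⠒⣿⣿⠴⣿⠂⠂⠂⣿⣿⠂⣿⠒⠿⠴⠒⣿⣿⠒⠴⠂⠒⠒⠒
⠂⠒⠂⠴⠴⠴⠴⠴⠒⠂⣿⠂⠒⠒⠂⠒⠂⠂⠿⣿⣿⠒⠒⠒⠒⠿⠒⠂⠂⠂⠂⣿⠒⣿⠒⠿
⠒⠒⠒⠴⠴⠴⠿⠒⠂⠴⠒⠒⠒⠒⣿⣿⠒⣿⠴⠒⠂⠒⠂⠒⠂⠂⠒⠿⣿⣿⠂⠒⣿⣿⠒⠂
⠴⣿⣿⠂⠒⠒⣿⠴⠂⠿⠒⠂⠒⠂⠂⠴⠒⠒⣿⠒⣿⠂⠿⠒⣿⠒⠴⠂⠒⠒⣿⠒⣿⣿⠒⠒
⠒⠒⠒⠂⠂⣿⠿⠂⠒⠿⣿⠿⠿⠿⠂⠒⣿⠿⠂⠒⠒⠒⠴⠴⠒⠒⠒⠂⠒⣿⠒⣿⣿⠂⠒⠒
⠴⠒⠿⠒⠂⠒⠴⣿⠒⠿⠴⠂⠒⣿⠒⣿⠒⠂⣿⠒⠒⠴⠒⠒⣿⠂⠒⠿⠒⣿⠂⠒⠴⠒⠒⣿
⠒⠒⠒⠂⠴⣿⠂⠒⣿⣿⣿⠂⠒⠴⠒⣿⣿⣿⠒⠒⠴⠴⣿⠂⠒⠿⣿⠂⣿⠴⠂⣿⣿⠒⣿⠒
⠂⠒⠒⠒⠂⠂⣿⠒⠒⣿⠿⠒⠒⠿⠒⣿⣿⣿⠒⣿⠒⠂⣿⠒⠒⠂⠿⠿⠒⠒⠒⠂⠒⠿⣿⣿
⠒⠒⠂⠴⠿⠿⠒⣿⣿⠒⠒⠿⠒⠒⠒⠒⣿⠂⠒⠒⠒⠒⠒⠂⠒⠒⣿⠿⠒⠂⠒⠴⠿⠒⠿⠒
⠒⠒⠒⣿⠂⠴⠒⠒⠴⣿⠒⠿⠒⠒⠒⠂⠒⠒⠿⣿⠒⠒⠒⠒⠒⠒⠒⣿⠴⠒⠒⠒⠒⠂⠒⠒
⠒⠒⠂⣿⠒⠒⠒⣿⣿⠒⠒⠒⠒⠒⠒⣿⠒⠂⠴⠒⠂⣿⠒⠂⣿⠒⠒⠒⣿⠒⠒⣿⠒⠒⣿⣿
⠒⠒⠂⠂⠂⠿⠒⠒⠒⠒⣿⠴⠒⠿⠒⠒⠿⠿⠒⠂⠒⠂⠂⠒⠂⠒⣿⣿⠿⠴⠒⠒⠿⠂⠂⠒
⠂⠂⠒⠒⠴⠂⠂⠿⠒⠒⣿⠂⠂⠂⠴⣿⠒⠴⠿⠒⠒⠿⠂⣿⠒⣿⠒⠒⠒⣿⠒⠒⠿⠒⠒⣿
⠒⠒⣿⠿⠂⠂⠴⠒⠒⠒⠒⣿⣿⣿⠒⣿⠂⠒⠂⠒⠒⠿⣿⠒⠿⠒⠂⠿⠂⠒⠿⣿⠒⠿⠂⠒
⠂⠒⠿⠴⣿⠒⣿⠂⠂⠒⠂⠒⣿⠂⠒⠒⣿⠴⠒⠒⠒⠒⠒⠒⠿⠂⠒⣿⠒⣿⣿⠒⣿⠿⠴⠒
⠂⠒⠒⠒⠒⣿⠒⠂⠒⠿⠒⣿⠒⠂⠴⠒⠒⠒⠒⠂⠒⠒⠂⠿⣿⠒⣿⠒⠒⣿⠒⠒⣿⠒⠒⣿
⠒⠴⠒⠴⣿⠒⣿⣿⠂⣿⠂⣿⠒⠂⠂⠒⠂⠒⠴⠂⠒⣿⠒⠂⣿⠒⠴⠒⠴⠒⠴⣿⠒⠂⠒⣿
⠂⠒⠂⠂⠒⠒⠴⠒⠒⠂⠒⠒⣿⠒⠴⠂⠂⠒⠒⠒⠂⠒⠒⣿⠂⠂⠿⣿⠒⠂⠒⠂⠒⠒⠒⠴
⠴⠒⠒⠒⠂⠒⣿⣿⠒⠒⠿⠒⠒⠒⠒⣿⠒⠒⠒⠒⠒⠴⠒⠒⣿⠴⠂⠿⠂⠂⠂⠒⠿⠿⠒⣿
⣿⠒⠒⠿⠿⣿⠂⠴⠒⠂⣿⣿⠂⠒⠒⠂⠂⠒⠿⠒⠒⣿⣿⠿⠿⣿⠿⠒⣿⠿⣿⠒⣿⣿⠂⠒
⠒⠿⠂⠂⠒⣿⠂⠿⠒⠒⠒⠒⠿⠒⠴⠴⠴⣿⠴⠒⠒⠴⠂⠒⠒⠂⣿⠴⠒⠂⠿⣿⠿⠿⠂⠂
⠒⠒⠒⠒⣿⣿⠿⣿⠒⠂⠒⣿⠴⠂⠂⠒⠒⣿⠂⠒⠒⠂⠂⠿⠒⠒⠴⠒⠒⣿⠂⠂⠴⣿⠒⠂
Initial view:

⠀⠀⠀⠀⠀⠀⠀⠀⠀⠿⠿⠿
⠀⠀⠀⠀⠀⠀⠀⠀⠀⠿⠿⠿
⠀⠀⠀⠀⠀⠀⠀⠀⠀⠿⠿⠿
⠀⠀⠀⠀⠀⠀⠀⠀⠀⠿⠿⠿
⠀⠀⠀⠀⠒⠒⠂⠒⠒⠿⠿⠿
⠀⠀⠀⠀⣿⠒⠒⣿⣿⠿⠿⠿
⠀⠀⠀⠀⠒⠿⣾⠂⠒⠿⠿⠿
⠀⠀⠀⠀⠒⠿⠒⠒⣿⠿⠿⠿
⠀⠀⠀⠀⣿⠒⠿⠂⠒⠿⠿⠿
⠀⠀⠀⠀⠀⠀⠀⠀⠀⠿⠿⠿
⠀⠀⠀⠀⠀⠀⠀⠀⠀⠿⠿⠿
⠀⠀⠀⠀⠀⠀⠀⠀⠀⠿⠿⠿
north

⠀⠀⠀⠀⠀⠀⠀⠀⠀⠿⠿⠿
⠀⠀⠀⠀⠀⠀⠀⠀⠀⠿⠿⠿
⠀⠀⠀⠀⠀⠀⠀⠀⠀⠿⠿⠿
⠀⠀⠀⠀⠀⠀⠀⠀⠀⠿⠿⠿
⠀⠀⠀⠀⠴⠿⠒⠿⠒⠿⠿⠿
⠀⠀⠀⠀⠒⠒⠂⠒⠒⠿⠿⠿
⠀⠀⠀⠀⣿⠒⣾⣿⣿⠿⠿⠿
⠀⠀⠀⠀⠒⠿⠂⠂⠒⠿⠿⠿
⠀⠀⠀⠀⠒⠿⠒⠒⣿⠿⠿⠿
⠀⠀⠀⠀⣿⠒⠿⠂⠒⠿⠿⠿
⠀⠀⠀⠀⠀⠀⠀⠀⠀⠿⠿⠿
⠀⠀⠀⠀⠀⠀⠀⠀⠀⠿⠿⠿

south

⠀⠀⠀⠀⠀⠀⠀⠀⠀⠿⠿⠿
⠀⠀⠀⠀⠀⠀⠀⠀⠀⠿⠿⠿
⠀⠀⠀⠀⠀⠀⠀⠀⠀⠿⠿⠿
⠀⠀⠀⠀⠴⠿⠒⠿⠒⠿⠿⠿
⠀⠀⠀⠀⠒⠒⠂⠒⠒⠿⠿⠿
⠀⠀⠀⠀⣿⠒⠒⣿⣿⠿⠿⠿
⠀⠀⠀⠀⠒⠿⣾⠂⠒⠿⠿⠿
⠀⠀⠀⠀⠒⠿⠒⠒⣿⠿⠿⠿
⠀⠀⠀⠀⣿⠒⠿⠂⠒⠿⠿⠿
⠀⠀⠀⠀⠀⠀⠀⠀⠀⠿⠿⠿
⠀⠀⠀⠀⠀⠀⠀⠀⠀⠿⠿⠿
⠀⠀⠀⠀⠀⠀⠀⠀⠀⠿⠿⠿

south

⠀⠀⠀⠀⠀⠀⠀⠀⠀⠿⠿⠿
⠀⠀⠀⠀⠀⠀⠀⠀⠀⠿⠿⠿
⠀⠀⠀⠀⠴⠿⠒⠿⠒⠿⠿⠿
⠀⠀⠀⠀⠒⠒⠂⠒⠒⠿⠿⠿
⠀⠀⠀⠀⣿⠒⠒⣿⣿⠿⠿⠿
⠀⠀⠀⠀⠒⠿⠂⠂⠒⠿⠿⠿
⠀⠀⠀⠀⠒⠿⣾⠒⣿⠿⠿⠿
⠀⠀⠀⠀⣿⠒⠿⠂⠒⠿⠿⠿
⠀⠀⠀⠀⠒⣿⠿⠴⠒⠿⠿⠿
⠀⠀⠀⠀⠀⠀⠀⠀⠀⠿⠿⠿
⠀⠀⠀⠀⠀⠀⠀⠀⠀⠿⠿⠿
⠀⠀⠀⠀⠀⠀⠀⠀⠀⠿⠿⠿

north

⠀⠀⠀⠀⠀⠀⠀⠀⠀⠿⠿⠿
⠀⠀⠀⠀⠀⠀⠀⠀⠀⠿⠿⠿
⠀⠀⠀⠀⠀⠀⠀⠀⠀⠿⠿⠿
⠀⠀⠀⠀⠴⠿⠒⠿⠒⠿⠿⠿
⠀⠀⠀⠀⠒⠒⠂⠒⠒⠿⠿⠿
⠀⠀⠀⠀⣿⠒⠒⣿⣿⠿⠿⠿
⠀⠀⠀⠀⠒⠿⣾⠂⠒⠿⠿⠿
⠀⠀⠀⠀⠒⠿⠒⠒⣿⠿⠿⠿
⠀⠀⠀⠀⣿⠒⠿⠂⠒⠿⠿⠿
⠀⠀⠀⠀⠒⣿⠿⠴⠒⠿⠿⠿
⠀⠀⠀⠀⠀⠀⠀⠀⠀⠿⠿⠿
⠀⠀⠀⠀⠀⠀⠀⠀⠀⠿⠿⠿

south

⠀⠀⠀⠀⠀⠀⠀⠀⠀⠿⠿⠿
⠀⠀⠀⠀⠀⠀⠀⠀⠀⠿⠿⠿
⠀⠀⠀⠀⠴⠿⠒⠿⠒⠿⠿⠿
⠀⠀⠀⠀⠒⠒⠂⠒⠒⠿⠿⠿
⠀⠀⠀⠀⣿⠒⠒⣿⣿⠿⠿⠿
⠀⠀⠀⠀⠒⠿⠂⠂⠒⠿⠿⠿
⠀⠀⠀⠀⠒⠿⣾⠒⣿⠿⠿⠿
⠀⠀⠀⠀⣿⠒⠿⠂⠒⠿⠿⠿
⠀⠀⠀⠀⠒⣿⠿⠴⠒⠿⠿⠿
⠀⠀⠀⠀⠀⠀⠀⠀⠀⠿⠿⠿
⠀⠀⠀⠀⠀⠀⠀⠀⠀⠿⠿⠿
⠀⠀⠀⠀⠀⠀⠀⠀⠀⠿⠿⠿

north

⠀⠀⠀⠀⠀⠀⠀⠀⠀⠿⠿⠿
⠀⠀⠀⠀⠀⠀⠀⠀⠀⠿⠿⠿
⠀⠀⠀⠀⠀⠀⠀⠀⠀⠿⠿⠿
⠀⠀⠀⠀⠴⠿⠒⠿⠒⠿⠿⠿
⠀⠀⠀⠀⠒⠒⠂⠒⠒⠿⠿⠿
⠀⠀⠀⠀⣿⠒⠒⣿⣿⠿⠿⠿
⠀⠀⠀⠀⠒⠿⣾⠂⠒⠿⠿⠿
⠀⠀⠀⠀⠒⠿⠒⠒⣿⠿⠿⠿
⠀⠀⠀⠀⣿⠒⠿⠂⠒⠿⠿⠿
⠀⠀⠀⠀⠒⣿⠿⠴⠒⠿⠿⠿
⠀⠀⠀⠀⠀⠀⠀⠀⠀⠿⠿⠿
⠀⠀⠀⠀⠀⠀⠀⠀⠀⠿⠿⠿


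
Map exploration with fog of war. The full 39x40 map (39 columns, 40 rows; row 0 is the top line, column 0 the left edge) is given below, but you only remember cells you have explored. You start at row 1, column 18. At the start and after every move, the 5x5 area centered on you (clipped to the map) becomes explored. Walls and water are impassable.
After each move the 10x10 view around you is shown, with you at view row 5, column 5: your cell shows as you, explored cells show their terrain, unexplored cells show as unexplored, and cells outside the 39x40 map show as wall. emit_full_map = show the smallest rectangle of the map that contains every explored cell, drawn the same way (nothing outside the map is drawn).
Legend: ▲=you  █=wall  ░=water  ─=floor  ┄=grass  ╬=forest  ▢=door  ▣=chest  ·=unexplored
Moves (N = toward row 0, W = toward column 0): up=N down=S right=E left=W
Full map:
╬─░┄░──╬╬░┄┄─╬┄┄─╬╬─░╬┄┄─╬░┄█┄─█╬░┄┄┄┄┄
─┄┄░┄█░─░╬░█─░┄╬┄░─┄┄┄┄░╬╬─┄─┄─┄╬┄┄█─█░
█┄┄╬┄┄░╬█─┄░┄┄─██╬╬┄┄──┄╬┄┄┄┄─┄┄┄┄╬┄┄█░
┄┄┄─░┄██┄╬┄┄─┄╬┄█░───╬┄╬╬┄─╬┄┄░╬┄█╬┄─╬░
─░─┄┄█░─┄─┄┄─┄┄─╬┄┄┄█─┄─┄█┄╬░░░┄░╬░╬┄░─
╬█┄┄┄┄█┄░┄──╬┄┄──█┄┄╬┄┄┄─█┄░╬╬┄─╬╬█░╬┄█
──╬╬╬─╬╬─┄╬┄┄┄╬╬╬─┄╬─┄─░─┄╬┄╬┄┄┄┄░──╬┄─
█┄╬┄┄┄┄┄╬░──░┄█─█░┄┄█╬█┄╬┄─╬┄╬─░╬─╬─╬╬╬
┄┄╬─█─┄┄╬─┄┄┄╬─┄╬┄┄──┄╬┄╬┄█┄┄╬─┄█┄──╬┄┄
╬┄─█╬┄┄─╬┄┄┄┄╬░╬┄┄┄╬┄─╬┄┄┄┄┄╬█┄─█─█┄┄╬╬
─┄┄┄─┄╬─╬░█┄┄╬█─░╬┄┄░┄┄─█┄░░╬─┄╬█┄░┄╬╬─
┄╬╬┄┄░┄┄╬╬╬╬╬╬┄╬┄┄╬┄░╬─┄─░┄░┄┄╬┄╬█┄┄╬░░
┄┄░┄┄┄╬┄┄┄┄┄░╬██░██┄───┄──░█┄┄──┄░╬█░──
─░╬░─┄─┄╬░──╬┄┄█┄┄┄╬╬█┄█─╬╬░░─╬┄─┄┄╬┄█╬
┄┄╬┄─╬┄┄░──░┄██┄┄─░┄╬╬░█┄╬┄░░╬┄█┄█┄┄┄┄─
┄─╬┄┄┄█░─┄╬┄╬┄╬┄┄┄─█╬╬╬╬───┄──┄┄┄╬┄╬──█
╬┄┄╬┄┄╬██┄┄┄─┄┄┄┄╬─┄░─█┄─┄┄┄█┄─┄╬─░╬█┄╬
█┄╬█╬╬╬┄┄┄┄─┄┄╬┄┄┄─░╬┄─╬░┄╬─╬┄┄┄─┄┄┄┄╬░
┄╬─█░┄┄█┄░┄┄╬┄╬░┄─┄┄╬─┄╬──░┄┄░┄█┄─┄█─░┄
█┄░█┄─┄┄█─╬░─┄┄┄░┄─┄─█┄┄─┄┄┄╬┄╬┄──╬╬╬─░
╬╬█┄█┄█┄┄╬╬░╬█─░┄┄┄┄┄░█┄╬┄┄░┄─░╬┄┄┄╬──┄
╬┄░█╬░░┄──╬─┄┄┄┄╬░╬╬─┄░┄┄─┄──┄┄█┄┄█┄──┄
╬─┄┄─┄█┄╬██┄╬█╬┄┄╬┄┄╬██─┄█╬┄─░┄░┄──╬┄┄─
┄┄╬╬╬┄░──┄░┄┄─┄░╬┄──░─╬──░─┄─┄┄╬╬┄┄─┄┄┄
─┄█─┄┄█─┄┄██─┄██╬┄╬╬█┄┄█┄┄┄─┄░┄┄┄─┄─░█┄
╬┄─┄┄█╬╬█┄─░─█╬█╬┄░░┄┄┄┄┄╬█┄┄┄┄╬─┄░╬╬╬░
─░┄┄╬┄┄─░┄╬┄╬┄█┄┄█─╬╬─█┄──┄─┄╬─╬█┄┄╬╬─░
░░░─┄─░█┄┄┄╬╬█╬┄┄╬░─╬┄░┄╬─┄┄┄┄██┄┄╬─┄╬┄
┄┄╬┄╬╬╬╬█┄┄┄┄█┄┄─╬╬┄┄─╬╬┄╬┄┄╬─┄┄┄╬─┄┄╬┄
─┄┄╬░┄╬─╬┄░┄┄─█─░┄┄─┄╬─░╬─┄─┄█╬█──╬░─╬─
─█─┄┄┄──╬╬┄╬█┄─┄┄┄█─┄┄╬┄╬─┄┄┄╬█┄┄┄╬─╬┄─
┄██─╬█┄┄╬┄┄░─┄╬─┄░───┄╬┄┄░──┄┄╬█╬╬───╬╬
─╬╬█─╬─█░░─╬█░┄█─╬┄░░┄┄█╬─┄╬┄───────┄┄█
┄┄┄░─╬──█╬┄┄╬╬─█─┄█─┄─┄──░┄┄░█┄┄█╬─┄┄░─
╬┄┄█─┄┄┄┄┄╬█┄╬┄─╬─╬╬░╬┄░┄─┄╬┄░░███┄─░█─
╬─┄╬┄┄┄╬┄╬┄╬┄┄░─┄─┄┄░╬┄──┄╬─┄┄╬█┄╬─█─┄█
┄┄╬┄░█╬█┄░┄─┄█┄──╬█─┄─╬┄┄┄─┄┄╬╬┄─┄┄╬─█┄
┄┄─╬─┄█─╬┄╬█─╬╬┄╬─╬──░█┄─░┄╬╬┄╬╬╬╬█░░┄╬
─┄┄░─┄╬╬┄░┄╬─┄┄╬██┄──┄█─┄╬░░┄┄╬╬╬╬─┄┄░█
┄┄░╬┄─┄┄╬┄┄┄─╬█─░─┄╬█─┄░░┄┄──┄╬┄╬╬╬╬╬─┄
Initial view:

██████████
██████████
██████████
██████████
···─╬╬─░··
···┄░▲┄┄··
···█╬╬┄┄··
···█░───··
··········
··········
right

██████████
██████████
██████████
██████████
··─╬╬─░╬··
··┄░─▲┄┄··
··█╬╬┄┄─··
··█░───╬··
··········
··········

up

██████████
██████████
██████████
██████████
██████████
··─╬╬▲░╬··
··┄░─┄┄┄··
··█╬╬┄┄─··
··█░───╬··
··········

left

██████████
██████████
██████████
██████████
██████████
···─╬▲─░╬·
···┄░─┄┄┄·
···█╬╬┄┄─·
···█░───╬·
··········

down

██████████
██████████
██████████
██████████
···─╬╬─░╬·
···┄░▲┄┄┄·
···█╬╬┄┄─·
···█░───╬·
··········
··········

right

██████████
██████████
██████████
██████████
··─╬╬─░╬··
··┄░─▲┄┄··
··█╬╬┄┄─··
··█░───╬··
··········
··········

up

██████████
██████████
██████████
██████████
██████████
··─╬╬▲░╬··
··┄░─┄┄┄··
··█╬╬┄┄─··
··█░───╬··
··········

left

██████████
██████████
██████████
██████████
██████████
···─╬▲─░╬·
···┄░─┄┄┄·
···█╬╬┄┄─·
···█░───╬·
··········


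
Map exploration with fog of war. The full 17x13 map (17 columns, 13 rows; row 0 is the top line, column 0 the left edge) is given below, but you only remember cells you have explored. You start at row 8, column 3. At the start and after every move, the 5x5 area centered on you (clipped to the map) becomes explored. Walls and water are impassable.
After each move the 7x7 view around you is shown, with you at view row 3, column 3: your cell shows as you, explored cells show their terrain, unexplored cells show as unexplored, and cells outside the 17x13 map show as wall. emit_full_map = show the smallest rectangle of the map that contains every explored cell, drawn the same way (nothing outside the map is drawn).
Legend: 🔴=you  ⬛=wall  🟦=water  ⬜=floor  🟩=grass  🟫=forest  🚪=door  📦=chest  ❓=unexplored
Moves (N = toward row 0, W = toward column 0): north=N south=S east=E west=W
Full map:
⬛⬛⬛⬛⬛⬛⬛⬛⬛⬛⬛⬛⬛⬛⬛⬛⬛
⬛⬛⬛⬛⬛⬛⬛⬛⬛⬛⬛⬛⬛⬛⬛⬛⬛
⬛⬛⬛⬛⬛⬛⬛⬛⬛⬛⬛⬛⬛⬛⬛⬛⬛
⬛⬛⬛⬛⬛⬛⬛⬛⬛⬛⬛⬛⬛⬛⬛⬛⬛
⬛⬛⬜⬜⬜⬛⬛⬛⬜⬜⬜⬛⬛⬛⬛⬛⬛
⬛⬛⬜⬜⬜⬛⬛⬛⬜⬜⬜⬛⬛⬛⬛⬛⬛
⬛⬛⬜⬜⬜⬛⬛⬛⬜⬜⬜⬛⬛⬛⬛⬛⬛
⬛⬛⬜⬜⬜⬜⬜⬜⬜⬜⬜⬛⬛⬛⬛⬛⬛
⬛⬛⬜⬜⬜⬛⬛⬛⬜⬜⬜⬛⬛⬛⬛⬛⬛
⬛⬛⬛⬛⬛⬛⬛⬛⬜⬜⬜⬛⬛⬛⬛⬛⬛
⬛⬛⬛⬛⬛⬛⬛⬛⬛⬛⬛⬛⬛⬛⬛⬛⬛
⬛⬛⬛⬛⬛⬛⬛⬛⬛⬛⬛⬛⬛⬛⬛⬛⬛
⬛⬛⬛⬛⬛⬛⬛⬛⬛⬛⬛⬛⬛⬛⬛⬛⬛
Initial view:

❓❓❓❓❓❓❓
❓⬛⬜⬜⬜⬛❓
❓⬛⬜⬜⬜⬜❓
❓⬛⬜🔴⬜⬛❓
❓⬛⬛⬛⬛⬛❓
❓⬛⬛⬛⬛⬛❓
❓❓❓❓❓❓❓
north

❓❓❓❓❓❓❓
❓⬛⬜⬜⬜⬛❓
❓⬛⬜⬜⬜⬛❓
❓⬛⬜🔴⬜⬜❓
❓⬛⬜⬜⬜⬛❓
❓⬛⬛⬛⬛⬛❓
❓⬛⬛⬛⬛⬛❓

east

❓❓❓❓❓❓❓
⬛⬜⬜⬜⬛⬛❓
⬛⬜⬜⬜⬛⬛❓
⬛⬜⬜🔴⬜⬜❓
⬛⬜⬜⬜⬛⬛❓
⬛⬛⬛⬛⬛⬛❓
⬛⬛⬛⬛⬛❓❓

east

❓❓❓❓❓❓❓
⬜⬜⬜⬛⬛⬛❓
⬜⬜⬜⬛⬛⬛❓
⬜⬜⬜🔴⬜⬜❓
⬜⬜⬜⬛⬛⬛❓
⬛⬛⬛⬛⬛⬛❓
⬛⬛⬛⬛❓❓❓

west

❓❓❓❓❓❓❓
⬛⬜⬜⬜⬛⬛⬛
⬛⬜⬜⬜⬛⬛⬛
⬛⬜⬜🔴⬜⬜⬜
⬛⬜⬜⬜⬛⬛⬛
⬛⬛⬛⬛⬛⬛⬛
⬛⬛⬛⬛⬛❓❓

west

❓❓❓❓❓❓❓
❓⬛⬜⬜⬜⬛⬛
❓⬛⬜⬜⬜⬛⬛
❓⬛⬜🔴⬜⬜⬜
❓⬛⬜⬜⬜⬛⬛
❓⬛⬛⬛⬛⬛⬛
❓⬛⬛⬛⬛⬛❓

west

⬛❓❓❓❓❓❓
⬛⬛⬛⬜⬜⬜⬛
⬛⬛⬛⬜⬜⬜⬛
⬛⬛⬛🔴⬜⬜⬜
⬛⬛⬛⬜⬜⬜⬛
⬛⬛⬛⬛⬛⬛⬛
⬛❓⬛⬛⬛⬛⬛

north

⬛❓❓❓❓❓❓
⬛⬛⬛⬜⬜⬜❓
⬛⬛⬛⬜⬜⬜⬛
⬛⬛⬛🔴⬜⬜⬛
⬛⬛⬛⬜⬜⬜⬜
⬛⬛⬛⬜⬜⬜⬛
⬛⬛⬛⬛⬛⬛⬛

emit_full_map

⬛⬛⬜⬜⬜❓❓❓
⬛⬛⬜⬜⬜⬛⬛⬛
⬛⬛🔴⬜⬜⬛⬛⬛
⬛⬛⬜⬜⬜⬜⬜⬜
⬛⬛⬜⬜⬜⬛⬛⬛
⬛⬛⬛⬛⬛⬛⬛⬛
❓⬛⬛⬛⬛⬛❓❓

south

⬛⬛⬛⬜⬜⬜❓
⬛⬛⬛⬜⬜⬜⬛
⬛⬛⬛⬜⬜⬜⬛
⬛⬛⬛🔴⬜⬜⬜
⬛⬛⬛⬜⬜⬜⬛
⬛⬛⬛⬛⬛⬛⬛
⬛❓⬛⬛⬛⬛⬛

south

⬛⬛⬛⬜⬜⬜⬛
⬛⬛⬛⬜⬜⬜⬛
⬛⬛⬛⬜⬜⬜⬜
⬛⬛⬛🔴⬜⬜⬛
⬛⬛⬛⬛⬛⬛⬛
⬛⬛⬛⬛⬛⬛⬛
⬛❓❓❓❓❓❓

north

⬛⬛⬛⬜⬜⬜❓
⬛⬛⬛⬜⬜⬜⬛
⬛⬛⬛⬜⬜⬜⬛
⬛⬛⬛🔴⬜⬜⬜
⬛⬛⬛⬜⬜⬜⬛
⬛⬛⬛⬛⬛⬛⬛
⬛⬛⬛⬛⬛⬛⬛

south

⬛⬛⬛⬜⬜⬜⬛
⬛⬛⬛⬜⬜⬜⬛
⬛⬛⬛⬜⬜⬜⬜
⬛⬛⬛🔴⬜⬜⬛
⬛⬛⬛⬛⬛⬛⬛
⬛⬛⬛⬛⬛⬛⬛
⬛❓❓❓❓❓❓

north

⬛⬛⬛⬜⬜⬜❓
⬛⬛⬛⬜⬜⬜⬛
⬛⬛⬛⬜⬜⬜⬛
⬛⬛⬛🔴⬜⬜⬜
⬛⬛⬛⬜⬜⬜⬛
⬛⬛⬛⬛⬛⬛⬛
⬛⬛⬛⬛⬛⬛⬛


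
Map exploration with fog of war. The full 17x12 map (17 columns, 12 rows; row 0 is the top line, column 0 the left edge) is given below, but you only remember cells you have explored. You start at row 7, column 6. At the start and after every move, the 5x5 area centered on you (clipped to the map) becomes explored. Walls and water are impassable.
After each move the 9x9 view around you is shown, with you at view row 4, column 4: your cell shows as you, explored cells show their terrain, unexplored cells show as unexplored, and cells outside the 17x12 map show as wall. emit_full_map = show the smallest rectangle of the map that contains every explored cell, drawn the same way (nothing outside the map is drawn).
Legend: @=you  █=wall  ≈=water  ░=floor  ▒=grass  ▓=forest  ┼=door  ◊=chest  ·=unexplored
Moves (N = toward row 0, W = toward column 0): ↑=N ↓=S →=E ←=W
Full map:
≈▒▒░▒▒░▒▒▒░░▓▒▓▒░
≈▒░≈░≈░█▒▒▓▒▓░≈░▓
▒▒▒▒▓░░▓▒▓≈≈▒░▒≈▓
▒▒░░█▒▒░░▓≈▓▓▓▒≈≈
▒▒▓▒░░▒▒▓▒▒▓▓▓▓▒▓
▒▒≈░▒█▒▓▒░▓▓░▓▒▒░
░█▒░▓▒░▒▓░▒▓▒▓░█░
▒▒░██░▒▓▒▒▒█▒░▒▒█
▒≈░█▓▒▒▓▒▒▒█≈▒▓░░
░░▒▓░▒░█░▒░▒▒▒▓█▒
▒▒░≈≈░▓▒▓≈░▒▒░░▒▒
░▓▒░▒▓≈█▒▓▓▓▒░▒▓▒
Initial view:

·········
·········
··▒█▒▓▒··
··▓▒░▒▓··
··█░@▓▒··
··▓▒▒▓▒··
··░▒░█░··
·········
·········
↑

·········
·········
··░░▒▒▓··
··▒█▒▓▒··
··▓▒@▒▓··
··█░▒▓▒··
··▓▒▒▓▒··
··░▒░█░··
·········

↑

·········
·········
··█▒▒░░··
··░░▒▒▓··
··▒█@▓▒··
··▓▒░▒▓··
··█░▒▓▒··
··▓▒▒▓▒··
··░▒░█░··

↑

·········
·········
··▓░░▓▒··
··█▒▒░░··
··░░@▒▓··
··▒█▒▓▒··
··▓▒░▒▓··
··█░▒▓▒··
··▓▒▒▓▒··

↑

█████████
·········
··░≈░█▒··
··▓░░▓▒··
··█▒@░░··
··░░▒▒▓··
··▒█▒▓▒··
··▓▒░▒▓··
··█░▒▓▒··

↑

█████████
█████████
··▒▒░▒▒··
··░≈░█▒··
··▓░@▓▒··
··█▒▒░░··
··░░▒▒▓··
··▒█▒▓▒··
··▓▒░▒▓··

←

█████████
█████████
··░▒▒░▒▒·
··≈░≈░█▒·
··▒▓@░▓▒·
··░█▒▒░░·
··▒░░▒▒▓·
···▒█▒▓▒·
···▓▒░▒▓·

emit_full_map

░▒▒░▒▒
≈░≈░█▒
▒▓@░▓▒
░█▒▒░░
▒░░▒▒▓
·▒█▒▓▒
·▓▒░▒▓
·█░▒▓▒
·▓▒▒▓▒
·░▒░█░

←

█████████
█████████
··▒░▒▒░▒▒
··░≈░≈░█▒
··▒▒@░░▓▒
··░░█▒▒░░
··▓▒░░▒▒▓
····▒█▒▓▒
····▓▒░▒▓

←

█████████
█████████
█·▒▒░▒▒░▒
█·▒░≈░≈░█
█·▒▒@▓░░▓
█·▒░░█▒▒░
█·▒▓▒░░▒▒
█····▒█▒▓
█····▓▒░▒

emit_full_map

▒▒░▒▒░▒▒
▒░≈░≈░█▒
▒▒@▓░░▓▒
▒░░█▒▒░░
▒▓▒░░▒▒▓
···▒█▒▓▒
···▓▒░▒▓
···█░▒▓▒
···▓▒▒▓▒
···░▒░█░


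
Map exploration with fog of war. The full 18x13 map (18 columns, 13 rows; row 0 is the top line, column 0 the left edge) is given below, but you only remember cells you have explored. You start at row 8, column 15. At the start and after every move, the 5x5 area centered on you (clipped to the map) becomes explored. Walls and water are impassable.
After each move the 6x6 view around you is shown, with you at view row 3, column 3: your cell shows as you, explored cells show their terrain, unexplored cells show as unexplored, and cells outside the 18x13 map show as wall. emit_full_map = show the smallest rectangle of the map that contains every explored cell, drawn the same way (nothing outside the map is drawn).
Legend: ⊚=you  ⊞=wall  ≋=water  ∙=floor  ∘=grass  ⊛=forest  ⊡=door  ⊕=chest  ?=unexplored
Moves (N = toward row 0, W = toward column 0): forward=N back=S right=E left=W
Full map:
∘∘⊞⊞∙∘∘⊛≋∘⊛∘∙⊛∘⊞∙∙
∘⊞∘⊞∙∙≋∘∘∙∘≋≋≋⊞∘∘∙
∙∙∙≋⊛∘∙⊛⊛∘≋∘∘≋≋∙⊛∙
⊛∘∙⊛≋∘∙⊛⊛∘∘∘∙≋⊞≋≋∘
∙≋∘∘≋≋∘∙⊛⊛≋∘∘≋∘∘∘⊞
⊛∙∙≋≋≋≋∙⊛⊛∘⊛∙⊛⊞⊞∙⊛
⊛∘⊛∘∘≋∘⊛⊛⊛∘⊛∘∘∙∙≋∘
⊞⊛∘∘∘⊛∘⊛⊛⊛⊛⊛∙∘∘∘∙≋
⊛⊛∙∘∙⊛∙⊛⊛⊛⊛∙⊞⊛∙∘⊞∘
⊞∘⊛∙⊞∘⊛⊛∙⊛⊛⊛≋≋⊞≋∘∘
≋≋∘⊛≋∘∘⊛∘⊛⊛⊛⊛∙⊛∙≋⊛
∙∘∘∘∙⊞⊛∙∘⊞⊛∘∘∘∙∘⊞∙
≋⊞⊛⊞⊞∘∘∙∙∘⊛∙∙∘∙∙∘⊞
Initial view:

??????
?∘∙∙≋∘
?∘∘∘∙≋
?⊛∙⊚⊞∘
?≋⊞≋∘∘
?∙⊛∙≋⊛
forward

??????
?⊛⊞⊞∙⊛
?∘∙∙≋∘
?∘∘⊚∙≋
?⊛∙∘⊞∘
?≋⊞≋∘∘

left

??????
?∙⊛⊞⊞∙
?∘∘∙∙≋
?∙∘⊚∘∙
?⊞⊛∙∘⊞
?≋≋⊞≋∘

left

??????
?⊛∙⊛⊞⊞
?⊛∘∘∙∙
?⊛∙⊚∘∘
?∙⊞⊛∙∘
?⊛≋≋⊞≋

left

??????
?∘⊛∙⊛⊞
?∘⊛∘∘∙
?⊛⊛⊚∘∘
?⊛∙⊞⊛∙
?⊛⊛≋≋⊞

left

??????
?⊛∘⊛∙⊛
?⊛∘⊛∘∘
?⊛⊛⊚∙∘
?⊛⊛∙⊞⊛
?⊛⊛⊛≋≋

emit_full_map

⊛∘⊛∙⊛⊞⊞∙⊛
⊛∘⊛∘∘∙∙≋∘
⊛⊛⊚∙∘∘∘∙≋
⊛⊛∙⊞⊛∙∘⊞∘
⊛⊛⊛≋≋⊞≋∘∘
????∙⊛∙≋⊛

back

?⊛∘⊛∙⊛
?⊛∘⊛∘∘
?⊛⊛⊛∙∘
?⊛⊛⊚⊞⊛
?⊛⊛⊛≋≋
?⊛⊛⊛⊛∙

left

??⊛∘⊛∙
?⊛⊛∘⊛∘
?⊛⊛⊛⊛∙
?⊛⊛⊚∙⊞
?∙⊛⊛⊛≋
?∘⊛⊛⊛⊛

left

???⊛∘⊛
?⊛⊛⊛∘⊛
?⊛⊛⊛⊛⊛
?⊛⊛⊚⊛∙
?⊛∙⊛⊛⊛
?⊛∘⊛⊛⊛

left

????⊛∘
?∘⊛⊛⊛∘
?∘⊛⊛⊛⊛
?∙⊛⊚⊛⊛
?⊛⊛∙⊛⊛
?∘⊛∘⊛⊛

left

?????⊛
?≋∘⊛⊛⊛
?⊛∘⊛⊛⊛
?⊛∙⊚⊛⊛
?∘⊛⊛∙⊛
?∘∘⊛∘⊛

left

??????
?∘≋∘⊛⊛
?∘⊛∘⊛⊛
?∙⊛⊚⊛⊛
?⊞∘⊛⊛∙
?≋∘∘⊛∘

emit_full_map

?????⊛∘⊛∙⊛⊞⊞∙⊛
∘≋∘⊛⊛⊛∘⊛∘∘∙∙≋∘
∘⊛∘⊛⊛⊛⊛⊛∙∘∘∘∙≋
∙⊛⊚⊛⊛⊛⊛∙⊞⊛∙∘⊞∘
⊞∘⊛⊛∙⊛⊛⊛≋≋⊞≋∘∘
≋∘∘⊛∘⊛⊛⊛⊛∙⊛∙≋⊛

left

??????
?∘∘≋∘⊛
?∘∘⊛∘⊛
?∘∙⊚∙⊛
?∙⊞∘⊛⊛
?⊛≋∘∘⊛

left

??????
?⊛∘∘≋∘
?∘∘∘⊛∘
?∙∘⊚⊛∙
?⊛∙⊞∘⊛
?∘⊛≋∘∘

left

??????
?∘⊛∘∘≋
?⊛∘∘∘⊛
?⊛∙⊚∙⊛
?∘⊛∙⊞∘
?≋∘⊛≋∘

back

?∘⊛∘∘≋
?⊛∘∘∘⊛
?⊛∙∘∙⊛
?∘⊛⊚⊞∘
?≋∘⊛≋∘
?∘∘∘∙⊞

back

?⊛∘∘∘⊛
?⊛∙∘∙⊛
?∘⊛∙⊞∘
?≋∘⊚≋∘
?∘∘∘∙⊞
?⊞⊛⊞⊞∘

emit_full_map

????????⊛∘⊛∙⊛⊞⊞∙⊛
∘⊛∘∘≋∘⊛⊛⊛∘⊛∘∘∙∙≋∘
⊛∘∘∘⊛∘⊛⊛⊛⊛⊛∙∘∘∘∙≋
⊛∙∘∙⊛∙⊛⊛⊛⊛∙⊞⊛∙∘⊞∘
∘⊛∙⊞∘⊛⊛∙⊛⊛⊛≋≋⊞≋∘∘
≋∘⊚≋∘∘⊛∘⊛⊛⊛⊛∙⊛∙≋⊛
∘∘∘∙⊞????????????
⊞⊛⊞⊞∘????????????


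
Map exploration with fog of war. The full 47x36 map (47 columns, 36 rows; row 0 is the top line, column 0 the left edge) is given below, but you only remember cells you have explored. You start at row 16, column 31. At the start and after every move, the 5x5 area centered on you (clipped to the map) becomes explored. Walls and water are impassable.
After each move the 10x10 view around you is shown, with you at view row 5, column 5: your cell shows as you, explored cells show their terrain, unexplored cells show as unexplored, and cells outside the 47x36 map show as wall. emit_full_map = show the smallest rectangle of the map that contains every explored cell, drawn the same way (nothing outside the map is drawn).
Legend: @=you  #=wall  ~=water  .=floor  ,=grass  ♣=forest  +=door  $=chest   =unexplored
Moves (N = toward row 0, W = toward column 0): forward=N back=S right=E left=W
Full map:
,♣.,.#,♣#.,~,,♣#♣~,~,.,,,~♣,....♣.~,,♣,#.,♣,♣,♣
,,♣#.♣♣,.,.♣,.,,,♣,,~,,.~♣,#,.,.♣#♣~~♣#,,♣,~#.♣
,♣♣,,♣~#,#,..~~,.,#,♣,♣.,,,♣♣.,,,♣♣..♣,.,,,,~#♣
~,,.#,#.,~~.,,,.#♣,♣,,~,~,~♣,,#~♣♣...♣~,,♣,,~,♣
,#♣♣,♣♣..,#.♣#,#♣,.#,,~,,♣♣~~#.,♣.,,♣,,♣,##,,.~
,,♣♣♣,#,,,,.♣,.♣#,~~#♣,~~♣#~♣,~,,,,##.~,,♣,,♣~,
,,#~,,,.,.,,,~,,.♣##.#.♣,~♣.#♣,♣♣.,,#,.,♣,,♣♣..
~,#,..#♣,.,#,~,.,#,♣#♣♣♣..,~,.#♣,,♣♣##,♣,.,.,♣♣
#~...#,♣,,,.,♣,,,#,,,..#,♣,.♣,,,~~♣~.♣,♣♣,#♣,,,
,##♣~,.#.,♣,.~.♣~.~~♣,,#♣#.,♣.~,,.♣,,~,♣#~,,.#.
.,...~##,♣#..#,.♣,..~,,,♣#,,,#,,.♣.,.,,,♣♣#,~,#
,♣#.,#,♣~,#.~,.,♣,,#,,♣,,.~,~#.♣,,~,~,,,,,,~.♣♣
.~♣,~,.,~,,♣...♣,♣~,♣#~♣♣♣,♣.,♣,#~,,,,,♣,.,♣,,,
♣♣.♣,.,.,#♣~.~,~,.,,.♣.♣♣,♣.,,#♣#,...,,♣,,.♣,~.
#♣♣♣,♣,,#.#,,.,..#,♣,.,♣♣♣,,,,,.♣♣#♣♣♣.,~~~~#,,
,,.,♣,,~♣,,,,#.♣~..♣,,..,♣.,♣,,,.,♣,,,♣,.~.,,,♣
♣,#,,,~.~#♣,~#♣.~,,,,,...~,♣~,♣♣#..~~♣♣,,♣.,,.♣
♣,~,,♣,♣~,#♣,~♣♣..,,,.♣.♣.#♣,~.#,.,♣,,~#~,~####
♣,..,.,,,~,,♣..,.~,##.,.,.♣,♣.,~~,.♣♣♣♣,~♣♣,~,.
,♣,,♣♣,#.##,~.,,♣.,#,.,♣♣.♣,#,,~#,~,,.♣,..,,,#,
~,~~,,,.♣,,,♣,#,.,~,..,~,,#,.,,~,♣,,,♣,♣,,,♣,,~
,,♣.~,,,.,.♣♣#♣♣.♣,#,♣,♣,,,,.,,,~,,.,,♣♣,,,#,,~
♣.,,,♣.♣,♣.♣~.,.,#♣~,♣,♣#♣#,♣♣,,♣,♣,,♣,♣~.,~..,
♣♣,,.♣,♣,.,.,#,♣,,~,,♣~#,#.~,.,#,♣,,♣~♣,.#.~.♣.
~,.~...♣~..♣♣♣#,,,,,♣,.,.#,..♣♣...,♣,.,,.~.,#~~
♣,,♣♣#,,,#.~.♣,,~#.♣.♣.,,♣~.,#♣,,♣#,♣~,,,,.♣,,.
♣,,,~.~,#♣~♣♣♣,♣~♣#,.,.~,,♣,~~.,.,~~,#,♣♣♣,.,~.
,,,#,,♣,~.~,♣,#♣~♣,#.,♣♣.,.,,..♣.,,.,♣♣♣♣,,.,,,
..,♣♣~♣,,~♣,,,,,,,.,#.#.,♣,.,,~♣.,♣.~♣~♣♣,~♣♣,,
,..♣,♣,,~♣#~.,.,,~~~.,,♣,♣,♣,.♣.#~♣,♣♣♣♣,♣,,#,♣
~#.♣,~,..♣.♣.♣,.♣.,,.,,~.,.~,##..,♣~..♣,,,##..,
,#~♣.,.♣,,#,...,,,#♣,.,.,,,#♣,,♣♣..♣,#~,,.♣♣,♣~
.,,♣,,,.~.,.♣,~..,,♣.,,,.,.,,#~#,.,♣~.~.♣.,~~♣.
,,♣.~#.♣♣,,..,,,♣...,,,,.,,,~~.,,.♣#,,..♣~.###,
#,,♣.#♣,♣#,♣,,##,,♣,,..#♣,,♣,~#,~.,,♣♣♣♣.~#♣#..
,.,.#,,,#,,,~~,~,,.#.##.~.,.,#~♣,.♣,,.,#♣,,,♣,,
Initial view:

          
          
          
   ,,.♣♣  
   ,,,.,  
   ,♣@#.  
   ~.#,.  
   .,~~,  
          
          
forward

          
          
          
   ,#♣#,  
   ,,.♣♣  
   ,,@.,  
   ,♣♣#.  
   ~.#,.  
   .,~~,  
          

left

          
          
          
   ,,#♣#, 
   ,,,.♣♣ 
   ♣,@,., 
   ~,♣♣#. 
   ,~.#,. 
    .,~~, 
          

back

          
          
   ,,#♣#, 
   ,,,.♣♣ 
   ♣,,,., 
   ~,@♣#. 
   ,~.#,. 
   ♣.,~~, 
          
          

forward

          
          
          
   ,,#♣#, 
   ,,,.♣♣ 
   ♣,@,., 
   ~,♣♣#. 
   ,~.#,. 
   ♣.,~~, 
          

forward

          
          
          
   .,♣,#  
   ,,#♣#, 
   ,,@.♣♣ 
   ♣,,,., 
   ~,♣♣#. 
   ,~.#,. 
   ♣.,~~, 

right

          
          
          
  .,♣,#~  
  ,,#♣#,  
  ,,,@♣♣  
  ♣,,,.,  
  ~,♣♣#.  
  ,~.#,.  
  ♣.,~~,  

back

          
          
  .,♣,#~  
  ,,#♣#,  
  ,,,.♣♣  
  ♣,,@.,  
  ~,♣♣#.  
  ,~.#,.  
  ♣.,~~,  
          

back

          
  .,♣,#~  
  ,,#♣#,  
  ,,,.♣♣  
  ♣,,,.,  
  ~,♣@#.  
  ,~.#,.  
  ♣.,~~,  
          
          

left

          
   .,♣,#~ 
   ,,#♣#, 
   ,,,.♣♣ 
   ♣,,,., 
   ~,@♣#. 
   ,~.#,. 
   ♣.,~~, 
          
          

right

          
  .,♣,#~  
  ,,#♣#,  
  ,,,.♣♣  
  ♣,,,.,  
  ~,♣@#.  
  ,~.#,.  
  ♣.,~~,  
          
          

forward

          
          
  .,♣,#~  
  ,,#♣#,  
  ,,,.♣♣  
  ♣,,@.,  
  ~,♣♣#.  
  ,~.#,.  
  ♣.,~~,  
          

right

          
          
 .,♣,#~   
 ,,#♣#,.  
 ,,,.♣♣#  
 ♣,,,@,♣  
 ~,♣♣#..  
 ,~.#,.,  
 ♣.,~~,   
          

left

          
          
  .,♣,#~  
  ,,#♣#,. 
  ,,,.♣♣# 
  ♣,,@.,♣ 
  ~,♣♣#.. 
  ,~.#,., 
  ♣.,~~,  
          

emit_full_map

.,♣,#~ 
,,#♣#,.
,,,.♣♣#
♣,,@.,♣
~,♣♣#..
,~.#,.,
♣.,~~, 

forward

          
          
          
  .,♣,#~  
  ,,#♣#,. 
  ,,,@♣♣# 
  ♣,,,.,♣ 
  ~,♣♣#.. 
  ,~.#,., 
  ♣.,~~,  

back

          
          
  .,♣,#~  
  ,,#♣#,. 
  ,,,.♣♣# 
  ♣,,@.,♣ 
  ~,♣♣#.. 
  ,~.#,., 
  ♣.,~~,  
          

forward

          
          
          
  .,♣,#~  
  ,,#♣#,. 
  ,,,@♣♣# 
  ♣,,,.,♣ 
  ~,♣♣#.. 
  ,~.#,., 
  ♣.,~~,  

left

          
          
          
   .,♣,#~ 
   ,,#♣#,.
   ,,@.♣♣#
   ♣,,,.,♣
   ~,♣♣#..
   ,~.#,.,
   ♣.,~~, 

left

          
          
          
   ♣.,♣,#~
   .,,#♣#,
   ,,@,.♣♣
   ,♣,,,.,
   ♣~,♣♣#.
    ,~.#,.
    ♣.,~~,

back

          
          
   ♣.,♣,#~
   .,,#♣#,
   ,,,,.♣♣
   ,♣@,,.,
   ♣~,♣♣#.
   ♣,~.#,.
    ♣.,~~,
          

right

          
          
  ♣.,♣,#~ 
  .,,#♣#,.
  ,,,,.♣♣#
  ,♣,@,.,♣
  ♣~,♣♣#..
  ♣,~.#,.,
   ♣.,~~, 
          

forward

          
          
          
  ♣.,♣,#~ 
  .,,#♣#,.
  ,,,@.♣♣#
  ,♣,,,.,♣
  ♣~,♣♣#..
  ♣,~.#,.,
   ♣.,~~, 

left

          
          
          
   ♣.,♣,#~
   .,,#♣#,
   ,,@,.♣♣
   ,♣,,,.,
   ♣~,♣♣#.
   ♣,~.#,.
    ♣.,~~,

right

          
          
          
  ♣.,♣,#~ 
  .,,#♣#,.
  ,,,@.♣♣#
  ,♣,,,.,♣
  ♣~,♣♣#..
  ♣,~.#,.,
   ♣.,~~, 

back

          
          
  ♣.,♣,#~ 
  .,,#♣#,.
  ,,,,.♣♣#
  ,♣,@,.,♣
  ♣~,♣♣#..
  ♣,~.#,.,
   ♣.,~~, 
          

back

          
  ♣.,♣,#~ 
  .,,#♣#,.
  ,,,,.♣♣#
  ,♣,,,.,♣
  ♣~,@♣#..
  ♣,~.#,.,
   ♣.,~~, 
          
          

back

  ♣.,♣,#~ 
  .,,#♣#,.
  ,,,,.♣♣#
  ,♣,,,.,♣
  ♣~,♣♣#..
  ♣,~@#,.,
   ♣.,~~, 
   #,,~#  
          
          

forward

          
  ♣.,♣,#~ 
  .,,#♣#,.
  ,,,,.♣♣#
  ,♣,,,.,♣
  ♣~,@♣#..
  ♣,~.#,.,
   ♣.,~~, 
   #,,~#  
          

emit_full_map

♣.,♣,#~ 
.,,#♣#,.
,,,,.♣♣#
,♣,,,.,♣
♣~,@♣#..
♣,~.#,.,
 ♣.,~~, 
 #,,~#  

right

          
 ♣.,♣,#~  
 .,,#♣#,. 
 ,,,,.♣♣# 
 ,♣,,,.,♣ 
 ♣~,♣@#.. 
 ♣,~.#,., 
  ♣.,~~,  
  #,,~#   
          

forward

          
          
 ♣.,♣,#~  
 .,,#♣#,. 
 ,,,,.♣♣# 
 ,♣,,@.,♣ 
 ♣~,♣♣#.. 
 ♣,~.#,., 
  ♣.,~~,  
  #,,~#   

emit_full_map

♣.,♣,#~ 
.,,#♣#,.
,,,,.♣♣#
,♣,,@.,♣
♣~,♣♣#..
♣,~.#,.,
 ♣.,~~, 
 #,,~#  


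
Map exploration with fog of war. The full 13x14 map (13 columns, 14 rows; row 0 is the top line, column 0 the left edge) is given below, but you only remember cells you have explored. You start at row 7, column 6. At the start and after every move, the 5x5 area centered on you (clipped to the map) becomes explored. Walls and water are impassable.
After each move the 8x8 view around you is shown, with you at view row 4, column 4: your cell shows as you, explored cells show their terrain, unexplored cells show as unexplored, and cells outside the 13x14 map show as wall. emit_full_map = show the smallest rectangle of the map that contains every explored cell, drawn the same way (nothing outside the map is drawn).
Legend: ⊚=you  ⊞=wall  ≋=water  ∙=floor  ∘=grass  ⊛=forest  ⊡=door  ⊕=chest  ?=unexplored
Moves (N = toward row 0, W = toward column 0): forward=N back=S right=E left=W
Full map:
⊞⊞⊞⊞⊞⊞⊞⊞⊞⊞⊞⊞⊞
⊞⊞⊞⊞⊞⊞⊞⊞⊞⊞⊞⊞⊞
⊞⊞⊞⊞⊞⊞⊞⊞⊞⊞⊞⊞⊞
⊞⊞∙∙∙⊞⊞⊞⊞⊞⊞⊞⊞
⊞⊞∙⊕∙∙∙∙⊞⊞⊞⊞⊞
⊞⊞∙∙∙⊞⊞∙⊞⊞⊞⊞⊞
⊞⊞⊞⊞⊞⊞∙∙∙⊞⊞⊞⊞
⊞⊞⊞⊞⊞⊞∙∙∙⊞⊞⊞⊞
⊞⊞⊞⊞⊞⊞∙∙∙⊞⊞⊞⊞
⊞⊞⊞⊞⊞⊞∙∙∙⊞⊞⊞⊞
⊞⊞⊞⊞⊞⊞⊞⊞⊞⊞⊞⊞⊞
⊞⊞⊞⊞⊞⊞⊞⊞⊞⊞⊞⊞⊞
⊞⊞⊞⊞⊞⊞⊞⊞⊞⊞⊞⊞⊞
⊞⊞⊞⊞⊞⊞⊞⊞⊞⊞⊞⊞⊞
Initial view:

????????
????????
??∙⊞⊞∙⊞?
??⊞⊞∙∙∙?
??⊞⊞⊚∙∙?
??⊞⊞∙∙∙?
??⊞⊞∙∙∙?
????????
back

????????
??∙⊞⊞∙⊞?
??⊞⊞∙∙∙?
??⊞⊞∙∙∙?
??⊞⊞⊚∙∙?
??⊞⊞∙∙∙?
??⊞⊞⊞⊞⊞?
????????

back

??∙⊞⊞∙⊞?
??⊞⊞∙∙∙?
??⊞⊞∙∙∙?
??⊞⊞∙∙∙?
??⊞⊞⊚∙∙?
??⊞⊞⊞⊞⊞?
??⊞⊞⊞⊞⊞?
????????

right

?∙⊞⊞∙⊞??
?⊞⊞∙∙∙??
?⊞⊞∙∙∙⊞?
?⊞⊞∙∙∙⊞?
?⊞⊞∙⊚∙⊞?
?⊞⊞⊞⊞⊞⊞?
?⊞⊞⊞⊞⊞⊞?
????????

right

∙⊞⊞∙⊞???
⊞⊞∙∙∙???
⊞⊞∙∙∙⊞⊞?
⊞⊞∙∙∙⊞⊞?
⊞⊞∙∙⊚⊞⊞?
⊞⊞⊞⊞⊞⊞⊞?
⊞⊞⊞⊞⊞⊞⊞?
????????

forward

????????
∙⊞⊞∙⊞???
⊞⊞∙∙∙⊞⊞?
⊞⊞∙∙∙⊞⊞?
⊞⊞∙∙⊚⊞⊞?
⊞⊞∙∙∙⊞⊞?
⊞⊞⊞⊞⊞⊞⊞?
⊞⊞⊞⊞⊞⊞⊞?

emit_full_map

∙⊞⊞∙⊞??
⊞⊞∙∙∙⊞⊞
⊞⊞∙∙∙⊞⊞
⊞⊞∙∙⊚⊞⊞
⊞⊞∙∙∙⊞⊞
⊞⊞⊞⊞⊞⊞⊞
⊞⊞⊞⊞⊞⊞⊞

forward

????????
????????
∙⊞⊞∙⊞⊞⊞?
⊞⊞∙∙∙⊞⊞?
⊞⊞∙∙⊚⊞⊞?
⊞⊞∙∙∙⊞⊞?
⊞⊞∙∙∙⊞⊞?
⊞⊞⊞⊞⊞⊞⊞?

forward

????????
????????
??∙∙⊞⊞⊞?
∙⊞⊞∙⊞⊞⊞?
⊞⊞∙∙⊚⊞⊞?
⊞⊞∙∙∙⊞⊞?
⊞⊞∙∙∙⊞⊞?
⊞⊞∙∙∙⊞⊞?

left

????????
????????
??∙∙∙⊞⊞⊞
?∙⊞⊞∙⊞⊞⊞
?⊞⊞∙⊚∙⊞⊞
?⊞⊞∙∙∙⊞⊞
?⊞⊞∙∙∙⊞⊞
?⊞⊞∙∙∙⊞⊞

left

????????
????????
??∙∙∙∙⊞⊞
??∙⊞⊞∙⊞⊞
??⊞⊞⊚∙∙⊞
??⊞⊞∙∙∙⊞
??⊞⊞∙∙∙⊞
??⊞⊞∙∙∙⊞

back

????????
??∙∙∙∙⊞⊞
??∙⊞⊞∙⊞⊞
??⊞⊞∙∙∙⊞
??⊞⊞⊚∙∙⊞
??⊞⊞∙∙∙⊞
??⊞⊞∙∙∙⊞
??⊞⊞⊞⊞⊞⊞

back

??∙∙∙∙⊞⊞
??∙⊞⊞∙⊞⊞
??⊞⊞∙∙∙⊞
??⊞⊞∙∙∙⊞
??⊞⊞⊚∙∙⊞
??⊞⊞∙∙∙⊞
??⊞⊞⊞⊞⊞⊞
??⊞⊞⊞⊞⊞⊞

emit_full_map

∙∙∙∙⊞⊞⊞
∙⊞⊞∙⊞⊞⊞
⊞⊞∙∙∙⊞⊞
⊞⊞∙∙∙⊞⊞
⊞⊞⊚∙∙⊞⊞
⊞⊞∙∙∙⊞⊞
⊞⊞⊞⊞⊞⊞⊞
⊞⊞⊞⊞⊞⊞⊞

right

?∙∙∙∙⊞⊞⊞
?∙⊞⊞∙⊞⊞⊞
?⊞⊞∙∙∙⊞⊞
?⊞⊞∙∙∙⊞⊞
?⊞⊞∙⊚∙⊞⊞
?⊞⊞∙∙∙⊞⊞
?⊞⊞⊞⊞⊞⊞⊞
?⊞⊞⊞⊞⊞⊞⊞

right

∙∙∙∙⊞⊞⊞?
∙⊞⊞∙⊞⊞⊞?
⊞⊞∙∙∙⊞⊞?
⊞⊞∙∙∙⊞⊞?
⊞⊞∙∙⊚⊞⊞?
⊞⊞∙∙∙⊞⊞?
⊞⊞⊞⊞⊞⊞⊞?
⊞⊞⊞⊞⊞⊞⊞?

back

∙⊞⊞∙⊞⊞⊞?
⊞⊞∙∙∙⊞⊞?
⊞⊞∙∙∙⊞⊞?
⊞⊞∙∙∙⊞⊞?
⊞⊞∙∙⊚⊞⊞?
⊞⊞⊞⊞⊞⊞⊞?
⊞⊞⊞⊞⊞⊞⊞?
????????

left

?∙⊞⊞∙⊞⊞⊞
?⊞⊞∙∙∙⊞⊞
?⊞⊞∙∙∙⊞⊞
?⊞⊞∙∙∙⊞⊞
?⊞⊞∙⊚∙⊞⊞
?⊞⊞⊞⊞⊞⊞⊞
?⊞⊞⊞⊞⊞⊞⊞
????????

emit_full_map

∙∙∙∙⊞⊞⊞
∙⊞⊞∙⊞⊞⊞
⊞⊞∙∙∙⊞⊞
⊞⊞∙∙∙⊞⊞
⊞⊞∙∙∙⊞⊞
⊞⊞∙⊚∙⊞⊞
⊞⊞⊞⊞⊞⊞⊞
⊞⊞⊞⊞⊞⊞⊞


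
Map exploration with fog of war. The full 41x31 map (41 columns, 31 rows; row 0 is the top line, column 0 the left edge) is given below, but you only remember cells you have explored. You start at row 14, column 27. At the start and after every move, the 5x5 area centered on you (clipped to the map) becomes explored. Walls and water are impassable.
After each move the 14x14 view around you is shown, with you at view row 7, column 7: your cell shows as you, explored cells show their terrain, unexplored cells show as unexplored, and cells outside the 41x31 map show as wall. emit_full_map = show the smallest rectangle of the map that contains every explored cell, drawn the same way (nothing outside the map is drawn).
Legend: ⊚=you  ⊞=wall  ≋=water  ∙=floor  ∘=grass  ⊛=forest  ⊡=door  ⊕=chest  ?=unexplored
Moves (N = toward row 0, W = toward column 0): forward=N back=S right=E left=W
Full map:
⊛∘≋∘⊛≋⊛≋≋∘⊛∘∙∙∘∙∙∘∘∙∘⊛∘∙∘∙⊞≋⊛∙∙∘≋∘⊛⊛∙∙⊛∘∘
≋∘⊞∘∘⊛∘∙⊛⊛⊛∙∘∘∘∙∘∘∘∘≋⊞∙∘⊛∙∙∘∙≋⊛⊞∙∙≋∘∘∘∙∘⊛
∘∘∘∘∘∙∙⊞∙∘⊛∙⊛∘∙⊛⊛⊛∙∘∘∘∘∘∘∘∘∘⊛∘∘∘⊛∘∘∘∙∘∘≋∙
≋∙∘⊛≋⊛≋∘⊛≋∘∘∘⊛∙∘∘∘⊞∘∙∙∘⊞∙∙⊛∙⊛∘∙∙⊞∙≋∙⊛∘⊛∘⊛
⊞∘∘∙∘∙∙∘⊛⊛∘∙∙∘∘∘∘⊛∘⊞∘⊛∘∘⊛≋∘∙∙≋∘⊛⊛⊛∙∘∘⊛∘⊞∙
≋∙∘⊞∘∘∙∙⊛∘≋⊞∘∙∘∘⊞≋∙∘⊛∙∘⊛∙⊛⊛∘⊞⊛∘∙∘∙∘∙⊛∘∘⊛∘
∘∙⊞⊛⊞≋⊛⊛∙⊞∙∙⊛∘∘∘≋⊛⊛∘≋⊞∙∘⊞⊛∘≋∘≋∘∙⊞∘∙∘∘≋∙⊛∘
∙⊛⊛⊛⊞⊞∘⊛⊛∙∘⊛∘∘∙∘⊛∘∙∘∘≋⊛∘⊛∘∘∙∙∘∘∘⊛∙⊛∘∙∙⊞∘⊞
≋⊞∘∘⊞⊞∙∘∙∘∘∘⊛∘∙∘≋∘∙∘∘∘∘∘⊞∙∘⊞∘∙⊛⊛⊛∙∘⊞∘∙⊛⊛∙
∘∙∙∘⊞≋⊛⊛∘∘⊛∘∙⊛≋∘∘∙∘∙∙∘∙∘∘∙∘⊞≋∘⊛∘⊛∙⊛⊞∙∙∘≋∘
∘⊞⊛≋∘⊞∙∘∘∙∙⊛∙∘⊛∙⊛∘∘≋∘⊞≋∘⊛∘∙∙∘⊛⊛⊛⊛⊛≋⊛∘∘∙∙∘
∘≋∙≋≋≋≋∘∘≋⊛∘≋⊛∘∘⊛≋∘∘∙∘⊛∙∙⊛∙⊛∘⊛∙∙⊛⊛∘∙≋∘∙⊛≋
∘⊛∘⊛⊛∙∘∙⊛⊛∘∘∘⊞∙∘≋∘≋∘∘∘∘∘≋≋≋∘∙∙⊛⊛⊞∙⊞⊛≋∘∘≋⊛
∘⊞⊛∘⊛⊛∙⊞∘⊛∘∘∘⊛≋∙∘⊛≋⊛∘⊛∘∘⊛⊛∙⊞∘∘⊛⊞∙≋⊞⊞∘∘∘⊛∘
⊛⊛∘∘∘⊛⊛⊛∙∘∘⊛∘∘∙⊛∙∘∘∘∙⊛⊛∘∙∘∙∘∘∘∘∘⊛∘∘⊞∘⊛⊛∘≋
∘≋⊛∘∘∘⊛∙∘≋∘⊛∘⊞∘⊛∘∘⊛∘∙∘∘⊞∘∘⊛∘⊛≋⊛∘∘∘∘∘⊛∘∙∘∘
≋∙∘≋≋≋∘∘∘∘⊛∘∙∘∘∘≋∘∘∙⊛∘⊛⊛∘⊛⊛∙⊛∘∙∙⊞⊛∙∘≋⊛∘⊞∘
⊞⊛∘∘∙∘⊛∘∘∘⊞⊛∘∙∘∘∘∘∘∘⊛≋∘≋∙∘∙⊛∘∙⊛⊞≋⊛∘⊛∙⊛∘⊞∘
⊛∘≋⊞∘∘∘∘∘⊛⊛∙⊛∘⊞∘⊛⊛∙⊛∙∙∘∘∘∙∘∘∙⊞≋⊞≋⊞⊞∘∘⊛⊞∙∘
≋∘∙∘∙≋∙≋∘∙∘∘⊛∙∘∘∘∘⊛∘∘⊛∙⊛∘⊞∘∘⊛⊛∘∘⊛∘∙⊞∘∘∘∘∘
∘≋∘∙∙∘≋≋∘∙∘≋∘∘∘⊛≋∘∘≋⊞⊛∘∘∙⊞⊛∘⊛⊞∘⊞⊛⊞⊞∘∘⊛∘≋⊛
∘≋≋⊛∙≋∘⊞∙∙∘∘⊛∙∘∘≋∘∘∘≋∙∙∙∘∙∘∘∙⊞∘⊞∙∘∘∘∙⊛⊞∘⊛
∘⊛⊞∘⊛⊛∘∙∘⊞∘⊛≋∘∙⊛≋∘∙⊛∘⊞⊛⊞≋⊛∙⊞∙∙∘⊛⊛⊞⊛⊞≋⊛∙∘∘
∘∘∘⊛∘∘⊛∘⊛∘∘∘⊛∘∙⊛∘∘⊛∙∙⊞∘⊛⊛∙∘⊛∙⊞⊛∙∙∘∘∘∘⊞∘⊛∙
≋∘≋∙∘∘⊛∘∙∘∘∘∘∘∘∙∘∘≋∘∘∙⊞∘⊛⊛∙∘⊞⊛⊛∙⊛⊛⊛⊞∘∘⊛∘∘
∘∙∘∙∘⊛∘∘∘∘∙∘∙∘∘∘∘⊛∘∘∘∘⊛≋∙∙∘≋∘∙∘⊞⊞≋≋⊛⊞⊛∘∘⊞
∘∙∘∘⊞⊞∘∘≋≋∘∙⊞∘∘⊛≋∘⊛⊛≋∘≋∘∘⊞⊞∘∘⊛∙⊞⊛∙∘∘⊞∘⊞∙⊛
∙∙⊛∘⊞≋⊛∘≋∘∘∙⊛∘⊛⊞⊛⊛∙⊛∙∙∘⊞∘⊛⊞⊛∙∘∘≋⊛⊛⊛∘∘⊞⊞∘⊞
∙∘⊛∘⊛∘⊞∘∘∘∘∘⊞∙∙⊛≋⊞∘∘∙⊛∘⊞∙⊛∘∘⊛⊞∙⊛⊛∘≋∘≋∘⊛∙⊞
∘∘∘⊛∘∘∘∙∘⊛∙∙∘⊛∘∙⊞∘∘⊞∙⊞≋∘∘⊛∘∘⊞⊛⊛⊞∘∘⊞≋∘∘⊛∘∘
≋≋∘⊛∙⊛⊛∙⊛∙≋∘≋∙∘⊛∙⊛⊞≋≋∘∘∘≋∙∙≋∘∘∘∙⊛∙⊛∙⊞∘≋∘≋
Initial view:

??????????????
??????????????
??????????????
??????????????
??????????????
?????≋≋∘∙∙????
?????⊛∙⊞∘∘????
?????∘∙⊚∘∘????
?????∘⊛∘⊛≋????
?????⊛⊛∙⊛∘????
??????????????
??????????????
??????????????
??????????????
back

??????????????
??????????????
??????????????
??????????????
?????≋≋∘∙∙????
?????⊛∙⊞∘∘????
?????∘∙∘∘∘????
?????∘⊛⊚⊛≋????
?????⊛⊛∙⊛∘????
?????∘∙⊛∘∙????
??????????????
??????????????
??????????????
??????????????

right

??????????????
??????????????
??????????????
??????????????
????≋≋∘∙∙?????
????⊛∙⊞∘∘⊛????
????∘∙∘∘∘∘????
????∘⊛∘⊚≋⊛????
????⊛⊛∙⊛∘∙????
????∘∙⊛∘∙⊛????
??????????????
??????????????
??????????????
??????????????

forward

??????????????
??????????????
??????????????
??????????????
??????????????
????≋≋∘∙∙⊛????
????⊛∙⊞∘∘⊛????
????∘∙∘⊚∘∘????
????∘⊛∘⊛≋⊛????
????⊛⊛∙⊛∘∙????
????∘∙⊛∘∙⊛????
??????????????
??????????????
??????????????

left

??????????????
??????????????
??????????????
??????????????
??????????????
?????≋≋∘∙∙⊛???
?????⊛∙⊞∘∘⊛???
?????∘∙⊚∘∘∘???
?????∘⊛∘⊛≋⊛???
?????⊛⊛∙⊛∘∙???
?????∘∙⊛∘∙⊛???
??????????????
??????????????
??????????????

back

??????????????
??????????????
??????????????
??????????????
?????≋≋∘∙∙⊛???
?????⊛∙⊞∘∘⊛???
?????∘∙∘∘∘∘???
?????∘⊛⊚⊛≋⊛???
?????⊛⊛∙⊛∘∙???
?????∘∙⊛∘∙⊛???
??????????????
??????????????
??????????????
??????????????

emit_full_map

≋≋∘∙∙⊛
⊛∙⊞∘∘⊛
∘∙∘∘∘∘
∘⊛⊚⊛≋⊛
⊛⊛∙⊛∘∙
∘∙⊛∘∙⊛

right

??????????????
??????????????
??????????????
??????????????
????≋≋∘∙∙⊛????
????⊛∙⊞∘∘⊛????
????∘∙∘∘∘∘????
????∘⊛∘⊚≋⊛????
????⊛⊛∙⊛∘∙????
????∘∙⊛∘∙⊛????
??????????????
??????????????
??????????????
??????????????

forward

??????????????
??????????????
??????????????
??????????????
??????????????
????≋≋∘∙∙⊛????
????⊛∙⊞∘∘⊛????
????∘∙∘⊚∘∘????
????∘⊛∘⊛≋⊛????
????⊛⊛∙⊛∘∙????
????∘∙⊛∘∙⊛????
??????????????
??????????????
??????????????

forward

??????????????
??????????????
??????????????
??????????????
??????????????
?????∙⊛∘⊛∙????
????≋≋∘∙∙⊛????
????⊛∙⊞⊚∘⊛????
????∘∙∘∘∘∘????
????∘⊛∘⊛≋⊛????
????⊛⊛∙⊛∘∙????
????∘∙⊛∘∙⊛????
??????????????
??????????????

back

??????????????
??????????????
??????????????
??????????????
?????∙⊛∘⊛∙????
????≋≋∘∙∙⊛????
????⊛∙⊞∘∘⊛????
????∘∙∘⊚∘∘????
????∘⊛∘⊛≋⊛????
????⊛⊛∙⊛∘∙????
????∘∙⊛∘∙⊛????
??????????????
??????????????
??????????????

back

??????????????
??????????????
??????????????
?????∙⊛∘⊛∙????
????≋≋∘∙∙⊛????
????⊛∙⊞∘∘⊛????
????∘∙∘∘∘∘????
????∘⊛∘⊚≋⊛????
????⊛⊛∙⊛∘∙????
????∘∙⊛∘∙⊛????
??????????????
??????????????
??????????????
??????????????

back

??????????????
??????????????
?????∙⊛∘⊛∙????
????≋≋∘∙∙⊛????
????⊛∙⊞∘∘⊛????
????∘∙∘∘∘∘????
????∘⊛∘⊛≋⊛????
????⊛⊛∙⊚∘∙????
????∘∙⊛∘∙⊛????
?????∘∘∙⊞≋????
??????????????
??????????????
??????????????
??????????????

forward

??????????????
??????????????
??????????????
?????∙⊛∘⊛∙????
????≋≋∘∙∙⊛????
????⊛∙⊞∘∘⊛????
????∘∙∘∘∘∘????
????∘⊛∘⊚≋⊛????
????⊛⊛∙⊛∘∙????
????∘∙⊛∘∙⊛????
?????∘∘∙⊞≋????
??????????????
??????????????
??????????????

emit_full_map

?∙⊛∘⊛∙
≋≋∘∙∙⊛
⊛∙⊞∘∘⊛
∘∙∘∘∘∘
∘⊛∘⊚≋⊛
⊛⊛∙⊛∘∙
∘∙⊛∘∙⊛
?∘∘∙⊞≋

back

??????????????
??????????????
?????∙⊛∘⊛∙????
????≋≋∘∙∙⊛????
????⊛∙⊞∘∘⊛????
????∘∙∘∘∘∘????
????∘⊛∘⊛≋⊛????
????⊛⊛∙⊚∘∙????
????∘∙⊛∘∙⊛????
?????∘∘∙⊞≋????
??????????????
??????????????
??????????????
??????????????

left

??????????????
??????????????
??????∙⊛∘⊛∙???
?????≋≋∘∙∙⊛???
?????⊛∙⊞∘∘⊛???
?????∘∙∘∘∘∘???
?????∘⊛∘⊛≋⊛???
?????⊛⊛⊚⊛∘∙???
?????∘∙⊛∘∙⊛???
?????∙∘∘∙⊞≋???
??????????????
??????????????
??????????????
??????????????

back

??????????????
??????∙⊛∘⊛∙???
?????≋≋∘∙∙⊛???
?????⊛∙⊞∘∘⊛???
?????∘∙∘∘∘∘???
?????∘⊛∘⊛≋⊛???
?????⊛⊛∙⊛∘∙???
?????∘∙⊚∘∙⊛???
?????∙∘∘∙⊞≋???
?????⊞∘∘⊛⊛????
??????????????
??????????????
??????????????
??????????????

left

??????????????
???????∙⊛∘⊛∙??
??????≋≋∘∙∙⊛??
??????⊛∙⊞∘∘⊛??
??????∘∙∘∘∘∘??
?????∘∘⊛∘⊛≋⊛??
?????∘⊛⊛∙⊛∘∙??
?????∙∘⊚⊛∘∙⊛??
?????∘∙∘∘∙⊞≋??
?????∘⊞∘∘⊛⊛???
??????????????
??????????????
??????????????
??????????????

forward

??????????????
??????????????
???????∙⊛∘⊛∙??
??????≋≋∘∙∙⊛??
??????⊛∙⊞∘∘⊛??
?????∙∘∙∘∘∘∘??
?????∘∘⊛∘⊛≋⊛??
?????∘⊛⊚∙⊛∘∙??
?????∙∘∙⊛∘∙⊛??
?????∘∙∘∘∙⊞≋??
?????∘⊞∘∘⊛⊛???
??????????????
??????????????
??????????????

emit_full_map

??∙⊛∘⊛∙
?≋≋∘∙∙⊛
?⊛∙⊞∘∘⊛
∙∘∙∘∘∘∘
∘∘⊛∘⊛≋⊛
∘⊛⊚∙⊛∘∙
∙∘∙⊛∘∙⊛
∘∙∘∘∙⊞≋
∘⊞∘∘⊛⊛?
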